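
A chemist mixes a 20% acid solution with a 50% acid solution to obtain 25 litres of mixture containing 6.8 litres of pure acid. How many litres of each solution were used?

litres of solution A: 19, litres of solution B: 6

Let a = litres of solution A, b = litres of solution B.
  a + b = 25
  (1/5)a + (1/2)b = 34/5
From equation 1: a = 25 − b.
Substitute into equation 2 and solve: b = 6.
Then a = 19.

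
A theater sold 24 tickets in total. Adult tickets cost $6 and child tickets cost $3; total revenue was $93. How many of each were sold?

Let a = adult tickets, c = child tickets.
  a + c = 24
  6a + 3c = 93
Row-reduce the augmented matrix:
R2 ← R2 − 6·R1.
R2 ← R2 / (-3).
R1 ← R1 − 1·R2.
Reading off the reduced rows gives a = 7, c = 17.

adult tickets: 7, child tickets: 17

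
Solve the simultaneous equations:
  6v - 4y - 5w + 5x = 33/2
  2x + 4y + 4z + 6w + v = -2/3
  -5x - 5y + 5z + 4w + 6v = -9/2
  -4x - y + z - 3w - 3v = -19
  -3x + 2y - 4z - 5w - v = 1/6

Row-reduce the augmented matrix:
R1 ← R1 / (5).
R2 ← R2 − 2·R1.
R3 ← R3 + 5·R1.
R4 ← R4 + 4·R1.
R5 ← R5 + 3·R1.
R2 ← R2 / (28/5).
R1 ← R1 + 4/5·R2.
R3 ← R3 + 9·R2.
R4 ← R4 + 21/5·R2.
R5 ← R5 + 2/5·R2.
R3 ← R3 / (80/7).
R1 ← R1 − 4/7·R3.
R2 ← R2 − 5/7·R3.
R4 ← R4 − 4·R3.
R5 ← R5 + 26/7·R3.
R4 ← R4 / (-103/20).
R1 ← R1 + 9/20·R4.
R2 ← R2 − 11/16·R4.
R3 ← R3 − 83/80·R4.
R5 ← R5 + 143/40·R4.
R5 ← R5 / (3097/412).
R1 ← R1 − 307/412·R5.
R2 ← R2 + 1001/824·R5.
R3 ← R3 − 261/824·R5.
R4 ← R4 − 213/412·R5.
Reading off the reduced rows gives x = 3/2, y = 0, z = -3, w = 1, v = 7/3.

x = 3/2, y = 0, z = -3, w = 1, v = 7/3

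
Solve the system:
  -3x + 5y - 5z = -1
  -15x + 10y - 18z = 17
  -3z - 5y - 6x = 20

infinitely many solutions

Row-reduce:
R1 ← R1 / (-3).
R2 ← R2 + 15·R1.
R3 ← R3 + 6·R1.
R2 ← R2 / (-15).
R1 ← R1 + 5/3·R2.
R3 ← R3 + 15·R2.
Rank is 2 with 3 unknowns, leaving z free.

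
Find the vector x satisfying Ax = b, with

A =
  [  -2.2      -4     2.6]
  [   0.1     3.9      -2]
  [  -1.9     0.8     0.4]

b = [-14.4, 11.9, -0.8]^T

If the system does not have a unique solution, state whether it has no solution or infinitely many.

x_1 = 0, x_2 = 1, x_3 = -4

Row-reduce the augmented matrix:
R1 ← R1 / (-11/5).
R2 ← R2 − 1/10·R1.
R3 ← R3 + 19/10·R1.
R2 ← R2 / (409/110).
R1 ← R1 − 20/11·R2.
R3 ← R3 − 234/55·R2.
R3 ← R3 / (1259/4090).
R1 ← R1 + 107/409·R3.
R2 ← R2 + 207/409·R3.
Reading off the reduced rows gives x_1 = 0, x_2 = 1, x_3 = -4.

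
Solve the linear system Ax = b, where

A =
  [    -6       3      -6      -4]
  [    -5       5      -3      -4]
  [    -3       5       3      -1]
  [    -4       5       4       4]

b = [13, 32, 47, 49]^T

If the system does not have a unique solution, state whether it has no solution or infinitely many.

x_1 = -3, x_2 = 5, x_3 = 4, x_4 = -1

Row-reduce the augmented matrix:
R1 ← R1 / (-6).
R2 ← R2 + 5·R1.
R3 ← R3 + 3·R1.
R4 ← R4 + 4·R1.
R2 ← R2 / (5/2).
R1 ← R1 + 1/2·R2.
R3 ← R3 − 7/2·R2.
R4 ← R4 − 3·R2.
R3 ← R3 / (16/5).
R1 ← R1 − 7/5·R3.
R2 ← R2 − 4/5·R3.
R4 ← R4 − 28/5·R3.
R4 ← R4 / (49/12).
R1 ← R1 + 5/16·R4.
R2 ← R2 + 3/4·R4.
R3 ← R3 − 29/48·R4.
Reading off the reduced rows gives x_1 = -3, x_2 = 5, x_3 = 4, x_4 = -1.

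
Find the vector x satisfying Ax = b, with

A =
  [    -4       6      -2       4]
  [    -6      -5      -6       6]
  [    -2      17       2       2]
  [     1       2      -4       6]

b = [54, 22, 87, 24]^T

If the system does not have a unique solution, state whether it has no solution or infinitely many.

Row-reduce:
R1 ← R1 / (-4).
R2 ← R2 + 6·R1.
R3 ← R3 + 2·R1.
R4 ← R4 − 1·R1.
R2 ← R2 / (-14).
R1 ← R1 + 3/2·R2.
R3 ← R3 − 14·R2.
R4 ← R4 − 7/2·R2.
Swap R3 and R4.
R3 ← R3 / (-21/4).
R1 ← R1 − 23/28·R3.
R2 ← R2 − 3/14·R3.
Row 4 reduces to 0 = 1, a contradiction. The system is inconsistent.

no solution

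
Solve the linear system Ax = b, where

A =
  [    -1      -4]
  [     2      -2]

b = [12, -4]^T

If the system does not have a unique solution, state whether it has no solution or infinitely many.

x_1 = -4, x_2 = -2

From equation 1: x_1 = -12 − 4·x_2.
Substitute into equation 2 and solve: x_2 = -2.
Then x_1 = -4.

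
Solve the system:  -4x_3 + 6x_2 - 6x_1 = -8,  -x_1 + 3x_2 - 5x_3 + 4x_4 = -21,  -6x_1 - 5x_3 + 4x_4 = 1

infinitely many solutions

Row-reduce:
R1 ← R1 / (-6).
R2 ← R2 + 1·R1.
R3 ← R3 + 6·R1.
R2 ← R2 / (2).
R1 ← R1 + 1·R2.
R3 ← R3 + 6·R2.
R3 ← R3 / (-14).
R1 ← R1 + 3/2·R3.
R2 ← R2 + 13/6·R3.
Rank is 3 with 4 unknowns, leaving x_4 free.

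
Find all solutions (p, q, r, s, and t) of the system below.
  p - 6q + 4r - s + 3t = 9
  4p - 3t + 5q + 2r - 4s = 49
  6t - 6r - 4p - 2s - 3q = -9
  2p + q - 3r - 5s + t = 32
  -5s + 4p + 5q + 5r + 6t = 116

p = 5, q = 5, r = 3, s = -4, t = 6

Row-reduce the augmented matrix:
R2 ← R2 − 4·R1.
R3 ← R3 + 4·R1.
R4 ← R4 − 2·R1.
R5 ← R5 − 4·R1.
R2 ← R2 / (29).
R1 ← R1 + 6·R2.
R3 ← R3 + 27·R2.
R4 ← R4 − 13·R2.
R5 ← R5 − 29·R2.
R3 ← R3 / (-88/29).
R1 ← R1 − 32/29·R3.
R2 ← R2 + 14/29·R3.
R4 ← R4 + 137/29·R3.
R5 ← R5 − 3·R3.
R4 ← R4 / (279/44).
R1 ← R1 + 35/11·R4.
R2 ← R2 − 21/22·R4.
R3 ← R3 − 87/44·R4.
R5 ← R5 + 305/44·R4.
R5 ← R5 / (2234/279).
R1 ← R1 + 515/558·R5.
R2 ← R2 + 44/93·R5.
R3 ← R3 − 17/186·R5.
R4 ← R4 + 401/558·R5.
Reading off the reduced rows gives p = 5, q = 5, r = 3, s = -4, t = 6.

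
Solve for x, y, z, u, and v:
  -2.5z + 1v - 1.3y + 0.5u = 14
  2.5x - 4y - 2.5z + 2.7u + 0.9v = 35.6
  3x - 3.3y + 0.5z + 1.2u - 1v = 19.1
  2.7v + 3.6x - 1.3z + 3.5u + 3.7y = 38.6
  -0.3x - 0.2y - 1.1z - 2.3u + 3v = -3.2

x = 6, y = 0, z = -5, u = 3, v = 0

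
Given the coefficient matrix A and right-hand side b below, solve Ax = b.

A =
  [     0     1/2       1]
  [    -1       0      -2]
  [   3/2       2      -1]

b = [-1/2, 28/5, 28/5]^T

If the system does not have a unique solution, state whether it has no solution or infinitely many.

Row-reduce the augmented matrix:
Swap R1 and R2.
R1 ← R1 / (-1).
R3 ← R3 − 3/2·R1.
R2 ← R2 / (1/2).
R3 ← R3 − 2·R2.
R3 ← R3 / (-8).
R1 ← R1 − 2·R3.
R2 ← R2 − 2·R3.
Reading off the reduced rows gives x_1 = -8/5, x_2 = 3, x_3 = -2.

x_1 = -8/5, x_2 = 3, x_3 = -2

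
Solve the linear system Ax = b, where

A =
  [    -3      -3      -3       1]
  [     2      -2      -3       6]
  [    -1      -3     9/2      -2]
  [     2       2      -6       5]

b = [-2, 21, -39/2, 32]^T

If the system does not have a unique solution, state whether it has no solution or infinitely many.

Row-reduce:
R1 ← R1 / (-3).
R2 ← R2 − 2·R1.
R3 ← R3 + 1·R1.
R4 ← R4 − 2·R1.
R2 ← R2 / (-4).
R1 ← R1 − 1·R2.
R3 ← R3 + 2·R2.
R3 ← R3 / (8).
R1 ← R1 + 1/4·R3.
R2 ← R2 − 5/4·R3.
R4 ← R4 + 8·R3.
Row 4 reduces to 0 = 2, a contradiction. The system is inconsistent.

no solution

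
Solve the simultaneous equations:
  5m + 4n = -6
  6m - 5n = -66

m = -6, n = 6

Row-reduce the augmented matrix:
R1 ← R1 / (5).
R2 ← R2 − 6·R1.
R2 ← R2 / (-49/5).
R1 ← R1 − 4/5·R2.
Reading off the reduced rows gives m = -6, n = 6.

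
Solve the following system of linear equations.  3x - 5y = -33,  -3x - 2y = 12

Row-reduce the augmented matrix:
R1 ← R1 / (3).
R2 ← R2 + 3·R1.
R2 ← R2 / (-7).
R1 ← R1 + 5/3·R2.
Reading off the reduced rows gives x = -6, y = 3.

x = -6, y = 3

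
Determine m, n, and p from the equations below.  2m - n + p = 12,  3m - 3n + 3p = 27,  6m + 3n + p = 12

m = 3, n = -3, p = 3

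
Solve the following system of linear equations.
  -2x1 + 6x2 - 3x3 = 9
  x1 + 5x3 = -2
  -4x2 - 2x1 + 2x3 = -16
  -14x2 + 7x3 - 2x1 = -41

Row-reduce the augmented matrix:
R1 ← R1 / (-2).
R2 ← R2 − 1·R1.
R3 ← R3 + 2·R1.
R4 ← R4 + 2·R1.
R2 ← R2 / (3).
R1 ← R1 + 3·R2.
R3 ← R3 + 10·R2.
R4 ← R4 + 20·R2.
R3 ← R3 / (50/3).
R1 ← R1 − 5·R3.
R2 ← R2 − 7/6·R3.
R4 ← R4 − 100/3·R3.
R4 reduces to 0 = 0, so the extra equation is consistent.
Reading off the reduced rows gives x1 = 3, x2 = 2, x3 = -1.

x1 = 3, x2 = 2, x3 = -1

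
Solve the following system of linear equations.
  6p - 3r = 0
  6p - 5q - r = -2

Row-reduce:
R1 ← R1 / (6).
R2 ← R2 − 6·R1.
R2 ← R2 / (-5).
Rank is 2 with 3 unknowns, leaving r free.

infinitely many solutions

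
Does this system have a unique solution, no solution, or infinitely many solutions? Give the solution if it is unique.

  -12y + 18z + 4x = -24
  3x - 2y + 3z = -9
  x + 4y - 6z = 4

Row-reduce:
R1 ← R1 / (4).
R2 ← R2 − 3·R1.
R3 ← R3 − 1·R1.
R2 ← R2 / (7).
R1 ← R1 + 3·R2.
R3 ← R3 − 7·R2.
Row 3 reduces to 0 = 1, a contradiction. The system is inconsistent.

no solution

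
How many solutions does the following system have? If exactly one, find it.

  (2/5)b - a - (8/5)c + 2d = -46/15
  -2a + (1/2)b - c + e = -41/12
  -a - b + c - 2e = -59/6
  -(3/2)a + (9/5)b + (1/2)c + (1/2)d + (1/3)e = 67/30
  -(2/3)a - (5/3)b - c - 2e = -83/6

a = 3, b = 5/2, c = 5/3, d = 4/5, e = 3

Row-reduce the augmented matrix:
R1 ← R1 / (-1).
R2 ← R2 + 2·R1.
R3 ← R3 + 1·R1.
R4 ← R4 + 3/2·R1.
R5 ← R5 + 2/3·R1.
R2 ← R2 / (-3/10).
R1 ← R1 + 2/5·R2.
R3 ← R3 + 7/5·R2.
R4 ← R4 − 6/5·R2.
R5 ← R5 + 29/15·R2.
R3 ← R3 / (-23/3).
R1 ← R1 + 4/3·R3.
R2 ← R2 + 22/3·R3.
R4 ← R4 − 117/10·R3.
R5 ← R5 + 127/9·R3.
R4 ← R4 / (319/46).
R1 ← R1 − 10/23·R4.
R2 ← R2 + 60/23·R4.
R3 ← R3 + 50/23·R4.
R5 ← R5 + 430/69·R4.
R5 ← R5 / (-4084/2871).
R1 ← R1 − 184/957·R5.
R2 ← R2 − 270/319·R5.
R3 ← R3 + 920/957·R5.
R4 ← R4 + 806/957·R5.
Reading off the reduced rows gives a = 3, b = 5/2, c = 5/3, d = 4/5, e = 3.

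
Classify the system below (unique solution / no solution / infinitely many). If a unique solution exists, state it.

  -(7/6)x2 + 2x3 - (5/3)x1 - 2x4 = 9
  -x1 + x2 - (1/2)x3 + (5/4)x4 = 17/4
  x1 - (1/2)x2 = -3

Row-reduce:
R1 ← R1 / (-5/3).
R2 ← R2 + 1·R1.
R3 ← R3 − 1·R1.
R2 ← R2 / (17/10).
R1 ← R1 − 7/10·R2.
R3 ← R3 + 6/5·R2.
R3 ← R3 / (9/17).
R1 ← R1 − 13/68·R3.
R2 ← R2 − 49/34·R3.
Rank is 3 with 4 unknowns, leaving x3 free.

infinitely many solutions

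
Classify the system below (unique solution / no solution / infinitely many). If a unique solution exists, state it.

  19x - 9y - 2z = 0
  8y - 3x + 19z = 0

infinitely many solutions

Row-reduce:
R1 ← R1 / (19).
R2 ← R2 + 3·R1.
R2 ← R2 / (125/19).
R1 ← R1 + 9/19·R2.
Rank is 2 with 3 unknowns, leaving z free.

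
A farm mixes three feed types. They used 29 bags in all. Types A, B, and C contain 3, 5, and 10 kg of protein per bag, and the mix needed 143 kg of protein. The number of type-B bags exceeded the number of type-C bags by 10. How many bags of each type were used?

type-A bags: 11, type-B bags: 14, type-C bags: 4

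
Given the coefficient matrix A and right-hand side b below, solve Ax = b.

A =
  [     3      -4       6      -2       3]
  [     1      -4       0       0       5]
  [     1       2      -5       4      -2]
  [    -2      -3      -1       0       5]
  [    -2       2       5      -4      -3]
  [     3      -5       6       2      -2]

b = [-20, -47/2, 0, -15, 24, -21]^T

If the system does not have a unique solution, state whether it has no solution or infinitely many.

no solution

Row-reduce:
R1 ← R1 / (3).
R2 ← R2 − 1·R1.
R3 ← R3 − 1·R1.
R4 ← R4 + 2·R1.
R5 ← R5 + 2·R1.
R6 ← R6 − 3·R1.
R2 ← R2 / (-8/3).
R1 ← R1 + 4/3·R2.
R3 ← R3 − 10/3·R2.
R4 ← R4 + 17/3·R2.
R5 ← R5 + 2/3·R2.
R6 ← R6 + 1·R2.
R3 ← R3 / (-19/2).
R1 ← R1 − 3·R3.
R2 ← R2 − 3/4·R3.
R4 ← R4 − 29/4·R3.
R5 ← R5 − 19/2·R3.
R6 ← R6 − 3/4·R3.
R4 ← R4 / (55/38).
R1 ← R1 − 14/19·R4.
R2 ← R2 − 7/38·R4.
R3 ← R3 + 11/19·R4.
R6 ← R6 − 159/38·R4.
Swap R5 and R6.
R5 ← R5 / (-353/55).
R1 ← R1 + 21/55·R5.
R2 ← R2 + 74/55·R5.
R3 ← R3 + 1/5·R5.
R4 ← R4 − 1/55·R5.
Row 6 reduces to 0 = 1/2, a contradiction. The system is inconsistent.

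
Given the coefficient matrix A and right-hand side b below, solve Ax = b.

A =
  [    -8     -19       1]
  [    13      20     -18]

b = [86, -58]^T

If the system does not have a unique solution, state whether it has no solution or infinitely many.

Row-reduce:
R1 ← R1 / (-8).
R2 ← R2 − 13·R1.
R2 ← R2 / (-87/8).
R1 ← R1 − 19/8·R2.
Rank is 2 with 3 unknowns, leaving x_3 free.

infinitely many solutions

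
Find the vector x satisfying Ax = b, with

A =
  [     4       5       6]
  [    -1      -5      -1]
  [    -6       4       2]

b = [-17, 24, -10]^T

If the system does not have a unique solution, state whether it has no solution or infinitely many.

x_1 = -1, x_2 = -5, x_3 = 2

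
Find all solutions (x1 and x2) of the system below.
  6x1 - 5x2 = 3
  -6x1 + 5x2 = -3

infinitely many solutions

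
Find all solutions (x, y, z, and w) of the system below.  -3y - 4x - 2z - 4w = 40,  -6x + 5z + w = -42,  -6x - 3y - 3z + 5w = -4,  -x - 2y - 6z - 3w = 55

x = 2, y = -6, z = -5, w = -5

Row-reduce the augmented matrix:
R1 ← R1 / (-4).
R2 ← R2 + 6·R1.
R3 ← R3 + 6·R1.
R4 ← R4 + 1·R1.
R2 ← R2 / (9/2).
R1 ← R1 − 3/4·R2.
R3 ← R3 − 3/2·R2.
R4 ← R4 + 5/4·R2.
R3 ← R3 / (-8/3).
R1 ← R1 + 5/6·R3.
R2 ← R2 − 16/9·R3.
R4 ← R4 + 59/18·R3.
R4 ← R4 / (-257/24).
R1 ← R1 + 23/8·R4.
R2 ← R2 − 22/3·R4.
R3 ← R3 + 13/4·R4.
Reading off the reduced rows gives x = 2, y = -6, z = -5, w = -5.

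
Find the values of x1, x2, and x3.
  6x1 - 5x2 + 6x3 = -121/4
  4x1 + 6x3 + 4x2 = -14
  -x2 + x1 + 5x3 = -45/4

x1 = -5/2, x2 = 5/4, x3 = -3/2

Row-reduce the augmented matrix:
R1 ← R1 / (6).
R2 ← R2 − 4·R1.
R3 ← R3 − 1·R1.
R2 ← R2 / (22/3).
R1 ← R1 + 5/6·R2.
R3 ← R3 + 1/6·R2.
R3 ← R3 / (89/22).
R1 ← R1 − 27/22·R3.
R2 ← R2 − 3/11·R3.
Reading off the reduced rows gives x1 = -5/2, x2 = 5/4, x3 = -3/2.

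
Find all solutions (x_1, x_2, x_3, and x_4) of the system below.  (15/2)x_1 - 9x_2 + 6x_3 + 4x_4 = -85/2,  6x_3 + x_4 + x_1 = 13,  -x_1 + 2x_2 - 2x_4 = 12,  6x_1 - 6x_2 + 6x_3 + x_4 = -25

no solution

Row-reduce:
R1 ← R1 / (15/2).
R2 ← R2 − 1·R1.
R3 ← R3 + 1·R1.
R4 ← R4 − 6·R1.
R2 ← R2 / (6/5).
R1 ← R1 + 6/5·R2.
R3 ← R3 − 4/5·R2.
R4 ← R4 − 6/5·R2.
R3 ← R3 / (-8/3).
R1 ← R1 − 6·R3.
R2 ← R2 − 13/3·R3.
R4 ← R4 + 4·R3.
Row 4 reduces to 0 = -1/2, a contradiction. The system is inconsistent.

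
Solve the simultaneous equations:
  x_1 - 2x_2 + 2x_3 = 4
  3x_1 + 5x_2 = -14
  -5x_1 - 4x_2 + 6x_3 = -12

Row-reduce the augmented matrix:
R2 ← R2 − 3·R1.
R3 ← R3 + 5·R1.
R2 ← R2 / (11).
R1 ← R1 + 2·R2.
R3 ← R3 + 14·R2.
R3 ← R3 / (92/11).
R1 ← R1 − 10/11·R3.
R2 ← R2 + 6/11·R3.
Reading off the reduced rows gives x_1 = 2, x_2 = -4, x_3 = -3.

x_1 = 2, x_2 = -4, x_3 = -3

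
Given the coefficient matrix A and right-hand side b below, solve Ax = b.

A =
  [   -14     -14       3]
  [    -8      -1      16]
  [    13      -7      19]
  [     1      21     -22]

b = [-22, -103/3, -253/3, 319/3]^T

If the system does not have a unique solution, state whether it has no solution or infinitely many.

x_1 = -4/3, x_2 = 7/3, x_3 = -8/3

Row-reduce the augmented matrix:
R1 ← R1 / (-14).
R2 ← R2 + 8·R1.
R3 ← R3 − 13·R1.
R4 ← R4 − 1·R1.
R2 ← R2 / (7).
R1 ← R1 − 1·R2.
R3 ← R3 + 20·R2.
R4 ← R4 − 20·R2.
R3 ← R3 / (6135/98).
R1 ← R1 + 221/98·R3.
R2 ← R2 − 100/49·R3.
R4 ← R4 + 6135/98·R3.
R4 reduces to 0 = 0, so the extra equation is consistent.
Reading off the reduced rows gives x_1 = -4/3, x_2 = 7/3, x_3 = -8/3.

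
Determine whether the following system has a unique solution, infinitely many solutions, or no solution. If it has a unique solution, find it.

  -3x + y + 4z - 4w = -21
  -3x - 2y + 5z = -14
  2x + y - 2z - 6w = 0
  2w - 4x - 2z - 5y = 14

x = 1, y = -2, z = -3, w = 1

Row-reduce the augmented matrix:
R1 ← R1 / (-3).
R2 ← R2 + 3·R1.
R3 ← R3 − 2·R1.
R4 ← R4 + 4·R1.
R2 ← R2 / (-3).
R1 ← R1 + 1/3·R2.
R3 ← R3 − 5/3·R2.
R4 ← R4 + 19/3·R2.
R3 ← R3 / (11/9).
R1 ← R1 + 13/9·R3.
R2 ← R2 + 1/3·R3.
R4 ← R4 + 85/9·R3.
R4 ← R4 / (-560/11).
R1 ← R1 + 74/11·R4.
R2 ← R2 + 34/11·R4.
R3 ← R3 + 58/11·R4.
Reading off the reduced rows gives x = 1, y = -2, z = -3, w = 1.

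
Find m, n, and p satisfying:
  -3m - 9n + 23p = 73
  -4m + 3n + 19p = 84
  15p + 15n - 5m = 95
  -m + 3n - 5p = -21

Row-reduce the augmented matrix:
R1 ← R1 / (-3).
R2 ← R2 + 4·R1.
R3 ← R3 + 5·R1.
R4 ← R4 + 1·R1.
R2 ← R2 / (15).
R1 ← R1 − 3·R2.
R3 ← R3 − 30·R2.
R4 ← R4 − 6·R2.
Swap R3 and R4.
R3 ← R3 / (-8).
R1 ← R1 + 16/3·R3.
R2 ← R2 + 7/9·R3.
R4 reduces to 0 = 0, so the extra equation is consistent.
Reading off the reduced rows gives m = 5, n = 3, p = 5.

m = 5, n = 3, p = 5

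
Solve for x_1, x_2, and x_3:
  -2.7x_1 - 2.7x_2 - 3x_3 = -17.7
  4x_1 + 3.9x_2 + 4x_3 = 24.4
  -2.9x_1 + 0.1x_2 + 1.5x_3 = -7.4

x_1 = 5, x_2 = -4, x_3 = 5

Row-reduce the augmented matrix:
R1 ← R1 / (-27/10).
R2 ← R2 − 4·R1.
R3 ← R3 + 29/10·R1.
R2 ← R2 / (-1/10).
R1 ← R1 − 1·R2.
R3 ← R3 − 3·R2.
R3 ← R3 / (-155/18).
R1 ← R1 + 10/3·R3.
R2 ← R2 − 40/9·R3.
Reading off the reduced rows gives x_1 = 5, x_2 = -4, x_3 = 5.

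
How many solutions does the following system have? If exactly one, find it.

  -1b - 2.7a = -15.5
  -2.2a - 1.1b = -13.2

a = 5, b = 2

Row-reduce the augmented matrix:
R1 ← R1 / (-27/10).
R2 ← R2 + 11/5·R1.
R2 ← R2 / (-77/270).
R1 ← R1 − 10/27·R2.
Reading off the reduced rows gives a = 5, b = 2.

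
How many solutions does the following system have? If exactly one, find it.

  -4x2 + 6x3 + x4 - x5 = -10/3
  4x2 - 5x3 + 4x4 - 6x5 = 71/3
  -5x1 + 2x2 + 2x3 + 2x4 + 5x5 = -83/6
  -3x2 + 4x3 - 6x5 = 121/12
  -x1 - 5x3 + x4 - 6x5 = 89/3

Row-reduce the augmented matrix:
Swap R1 and R3.
R1 ← R1 / (-5).
R5 ← R5 + 1·R1.
R2 ← R2 / (4).
R1 ← R1 + 2/5·R2.
R3 ← R3 + 4·R2.
R4 ← R4 + 3·R2.
R5 ← R5 + 2/5·R2.
R1 ← R1 + 9/10·R3.
R2 ← R2 + 5/4·R3.
R4 ← R4 − 1/4·R3.
R5 ← R5 + 59/10·R3.
R4 ← R4 / (7/4).
R1 ← R1 − 9/2·R4.
R2 ← R2 − 29/4·R4.
R3 ← R3 − 5·R4.
R5 ← R5 − 61/2·R4.
R5 ← R5 / (518/5).
R1 ← R1 − 73/5·R5.
R2 ← R2 − 26·R5.
R3 ← R3 − 18·R5.
R4 ← R4 + 5·R5.
Reading off the reduced rows gives x1 = -1, x2 = -9/4, x3 = -8/3, x4 = 4/3, x5 = -7/3.

x1 = -1, x2 = -9/4, x3 = -8/3, x4 = 4/3, x5 = -7/3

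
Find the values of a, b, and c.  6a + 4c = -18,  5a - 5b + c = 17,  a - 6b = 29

Row-reduce the augmented matrix:
R1 ← R1 / (6).
R2 ← R2 − 5·R1.
R3 ← R3 − 1·R1.
R2 ← R2 / (-5).
R3 ← R3 + 6·R2.
R3 ← R3 / (32/15).
R1 ← R1 − 2/3·R3.
R2 ← R2 − 7/15·R3.
Reading off the reduced rows gives a = -1, b = -5, c = -3.

a = -1, b = -5, c = -3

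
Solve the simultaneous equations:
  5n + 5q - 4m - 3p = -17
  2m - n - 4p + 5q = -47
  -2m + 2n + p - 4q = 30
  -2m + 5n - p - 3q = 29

Row-reduce the augmented matrix:
R1 ← R1 / (-4).
R2 ← R2 − 2·R1.
R3 ← R3 + 2·R1.
R4 ← R4 + 2·R1.
R2 ← R2 / (3/2).
R1 ← R1 + 5/4·R2.
R3 ← R3 + 1/2·R2.
R4 ← R4 − 5/2·R2.
R3 ← R3 / (2/3).
R1 ← R1 + 23/6·R3.
R2 ← R2 + 11/3·R3.
R4 ← R4 − 29/3·R3.
R4 ← R4 / (40).
R1 ← R1 + 18·R4.
R2 ← R2 + 17·R4.
R3 ← R3 + 6·R4.
Reading off the reduced rows gives m = 1, n = 5, p = 6, q = -4.

m = 1, n = 5, p = 6, q = -4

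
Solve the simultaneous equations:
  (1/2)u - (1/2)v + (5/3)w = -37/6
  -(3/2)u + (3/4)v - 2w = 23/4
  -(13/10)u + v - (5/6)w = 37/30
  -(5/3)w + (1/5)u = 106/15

no solution

Row-reduce:
R1 ← R1 / (1/2).
R2 ← R2 + 3/2·R1.
R3 ← R3 + 13/10·R1.
R4 ← R4 − 1/5·R1.
R2 ← R2 / (-3/4).
R1 ← R1 + 1·R2.
R3 ← R3 + 3/10·R2.
R4 ← R4 − 1/5·R2.
R3 ← R3 / (23/10).
R1 ← R1 + 2/3·R3.
R2 ← R2 + 4·R3.
R4 ← R4 + 23/15·R3.
Row 4 reduces to 0 = -1/3, a contradiction. The system is inconsistent.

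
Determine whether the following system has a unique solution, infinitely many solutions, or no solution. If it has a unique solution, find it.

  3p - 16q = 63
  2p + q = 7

p = 5, q = -3

From equation 2: q = 7 − 2·p.
Substitute into equation 1 and solve: p = 5.
Then q = -3.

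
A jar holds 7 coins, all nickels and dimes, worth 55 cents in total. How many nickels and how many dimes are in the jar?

nickels: 3, dimes: 4

Let n = nickels, d = dimes.
  n + d = 7
  5n + 10d = 55
Row-reduce the augmented matrix:
R2 ← R2 − 5·R1.
R2 ← R2 / (5).
R1 ← R1 − 1·R2.
Reading off the reduced rows gives n = 3, d = 4.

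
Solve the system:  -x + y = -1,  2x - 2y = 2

infinitely many solutions

Row-reduce:
R1 ← R1 / (-1).
R2 ← R2 − 2·R1.
Rank is 1 with 2 unknowns, leaving y free.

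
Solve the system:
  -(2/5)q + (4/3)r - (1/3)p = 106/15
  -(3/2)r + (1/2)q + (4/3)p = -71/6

infinitely many solutions

Row-reduce:
R1 ← R1 / (-1/3).
R2 ← R2 − 4/3·R1.
R2 ← R2 / (-11/10).
R1 ← R1 − 6/5·R2.
Rank is 2 with 3 unknowns, leaving r free.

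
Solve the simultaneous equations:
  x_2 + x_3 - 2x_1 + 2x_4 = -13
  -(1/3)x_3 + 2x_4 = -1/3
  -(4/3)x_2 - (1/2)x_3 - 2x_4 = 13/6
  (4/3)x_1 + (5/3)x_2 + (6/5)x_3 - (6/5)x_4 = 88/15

x_1 = 6, x_2 = -2, x_3 = 1, x_4 = 0

Row-reduce the augmented matrix:
R1 ← R1 / (-2).
R4 ← R4 − 4/3·R1.
Swap R2 and R3.
R2 ← R2 / (-4/3).
R1 ← R1 + 1/2·R2.
R4 ← R4 − 7/3·R2.
R3 ← R3 / (-1/3).
R1 ← R1 + 5/16·R3.
R2 ← R2 − 3/8·R3.
R4 ← R4 − 119/120·R3.
R4 ← R4 / (31/12).
R1 ← R1 + 17/8·R4.
R2 ← R2 − 15/4·R4.
R3 ← R3 + 6·R4.
Reading off the reduced rows gives x_1 = 6, x_2 = -2, x_3 = 1, x_4 = 0.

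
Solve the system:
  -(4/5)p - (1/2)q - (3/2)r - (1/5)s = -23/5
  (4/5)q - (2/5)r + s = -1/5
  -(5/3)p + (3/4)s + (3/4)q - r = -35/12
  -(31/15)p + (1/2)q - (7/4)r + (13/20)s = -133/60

no solution

Row-reduce:
R1 ← R1 / (-4/5).
R3 ← R3 + 5/3·R1.
R4 ← R4 + 31/15·R1.
R2 ← R2 / (4/5).
R1 ← R1 − 5/8·R2.
R3 ← R3 − 43/24·R2.
R4 ← R4 − 43/24·R2.
R3 ← R3 / (145/48).
R1 ← R1 − 35/16·R3.
R2 ← R2 + 1/2·R3.
R4 ← R4 − 145/48·R3.
Row 4 reduces to 0 = 3, a contradiction. The system is inconsistent.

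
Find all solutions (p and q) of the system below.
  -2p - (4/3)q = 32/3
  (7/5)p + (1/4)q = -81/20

Row-reduce the augmented matrix:
R1 ← R1 / (-2).
R2 ← R2 − 7/5·R1.
R2 ← R2 / (-41/60).
R1 ← R1 − 2/3·R2.
Reading off the reduced rows gives p = -2, q = -5.

p = -2, q = -5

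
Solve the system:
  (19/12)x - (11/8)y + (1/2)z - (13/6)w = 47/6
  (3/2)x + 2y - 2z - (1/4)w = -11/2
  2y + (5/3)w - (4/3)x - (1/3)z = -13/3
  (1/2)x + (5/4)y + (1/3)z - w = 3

no solution

Row-reduce:
R1 ← R1 / (19/12).
R2 ← R2 − 3/2·R1.
R3 ← R3 + 4/3·R1.
R4 ← R4 − 1/2·R1.
R2 ← R2 / (251/76).
R1 ← R1 + 33/38·R2.
R3 ← R3 − 16/19·R2.
R4 ← R4 − 32/19·R2.
R3 ← R3 / (541/753).
R1 ← R1 + 84/251·R3.
R2 ← R2 + 188/251·R3.
R4 ← R4 − 1082/753·R3.
Row 4 reduces to 0 = -4, a contradiction. The system is inconsistent.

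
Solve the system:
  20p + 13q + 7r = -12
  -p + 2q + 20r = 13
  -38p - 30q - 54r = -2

Row-reduce:
R1 ← R1 / (20).
R2 ← R2 + 1·R1.
R3 ← R3 + 38·R1.
R2 ← R2 / (53/20).
R1 ← R1 − 13/20·R2.
R3 ← R3 + 53/10·R2.
Rank is 2 with 3 unknowns, leaving r free.

infinitely many solutions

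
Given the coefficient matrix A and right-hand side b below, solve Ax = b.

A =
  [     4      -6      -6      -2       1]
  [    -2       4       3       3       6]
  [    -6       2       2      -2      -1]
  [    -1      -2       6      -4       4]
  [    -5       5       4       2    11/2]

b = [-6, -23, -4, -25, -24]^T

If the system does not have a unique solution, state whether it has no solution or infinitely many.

Row-reduce:
R1 ← R1 / (4).
R2 ← R2 + 2·R1.
R3 ← R3 + 6·R1.
R4 ← R4 + 1·R1.
R5 ← R5 + 5·R1.
R1 ← R1 + 3/2·R2.
R3 ← R3 + 7·R2.
R4 ← R4 + 7/2·R2.
R5 ← R5 + 5/2·R2.
R3 ← R3 / (-7).
R1 ← R1 + 3/2·R3.
R4 ← R4 − 9/2·R3.
R5 ← R5 + 7/2·R3.
R4 ← R4 / (58/7).
R1 ← R1 − 4/7·R4.
R2 ← R2 − 2·R4.
R3 ← R3 + 9/7·R4.
Row 5 reduces to 0 = 1, a contradiction. The system is inconsistent.

no solution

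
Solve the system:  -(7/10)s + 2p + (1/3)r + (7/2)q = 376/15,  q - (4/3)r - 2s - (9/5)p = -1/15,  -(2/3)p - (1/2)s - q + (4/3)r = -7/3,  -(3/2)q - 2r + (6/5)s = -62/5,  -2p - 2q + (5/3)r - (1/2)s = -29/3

no solution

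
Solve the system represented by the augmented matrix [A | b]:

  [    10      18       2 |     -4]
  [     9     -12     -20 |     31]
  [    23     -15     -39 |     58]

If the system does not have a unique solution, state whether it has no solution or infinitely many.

Row-reduce:
R1 ← R1 / (10).
R2 ← R2 − 9·R1.
R3 ← R3 − 23·R1.
R2 ← R2 / (-141/5).
R1 ← R1 − 9/5·R2.
R3 ← R3 + 282/5·R2.
Row 3 reduces to 0 = -2, a contradiction. The system is inconsistent.

no solution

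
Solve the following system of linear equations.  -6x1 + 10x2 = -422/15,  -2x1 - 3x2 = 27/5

x1 = 4/5, x2 = -7/3

Row-reduce the augmented matrix:
R1 ← R1 / (-6).
R2 ← R2 + 2·R1.
R2 ← R2 / (-19/3).
R1 ← R1 + 5/3·R2.
Reading off the reduced rows gives x1 = 4/5, x2 = -7/3.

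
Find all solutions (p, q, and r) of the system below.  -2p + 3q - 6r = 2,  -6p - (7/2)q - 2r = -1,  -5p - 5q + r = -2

Row-reduce:
R1 ← R1 / (-2).
R2 ← R2 + 6·R1.
R3 ← R3 + 5·R1.
R2 ← R2 / (-25/2).
R1 ← R1 + 3/2·R2.
R3 ← R3 + 25/2·R2.
Rank is 2 with 3 unknowns, leaving r free.

infinitely many solutions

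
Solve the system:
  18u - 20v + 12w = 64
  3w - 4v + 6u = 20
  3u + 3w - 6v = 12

infinitely many solutions

Row-reduce:
R1 ← R1 / (18).
R2 ← R2 − 6·R1.
R3 ← R3 − 3·R1.
R2 ← R2 / (8/3).
R1 ← R1 + 10/9·R2.
R3 ← R3 + 8/3·R2.
Rank is 2 with 3 unknowns, leaving w free.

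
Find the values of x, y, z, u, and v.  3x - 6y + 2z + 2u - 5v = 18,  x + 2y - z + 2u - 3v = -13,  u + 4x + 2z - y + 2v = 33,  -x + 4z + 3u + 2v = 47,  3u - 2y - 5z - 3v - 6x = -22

Row-reduce the augmented matrix:
R1 ← R1 / (3).
R2 ← R2 − 1·R1.
R3 ← R3 − 4·R1.
R4 ← R4 + 1·R1.
R5 ← R5 + 6·R1.
R2 ← R2 / (4).
R1 ← R1 + 2·R2.
R3 ← R3 − 7·R2.
R4 ← R4 + 2·R2.
R5 ← R5 + 14·R2.
R3 ← R3 / (9/4).
R1 ← R1 + 1/6·R3.
R2 ← R2 + 5/12·R3.
R4 ← R4 − 23/6·R3.
R5 ← R5 + 41/6·R3.
R4 ← R4 / (301/27).
R1 ← R1 − 28/27·R4.
R2 ← R2 + 11/27·R4.
R3 ← R3 + 16/9·R4.
R5 ← R5 + 13/27·R4.
R5 ← R5 / (4490/301).
R1 ← R1 − 11/43·R5.
R2 ← R2 − 303/301·R5.
R3 ← R3 − 556/301·R5.
R4 ← R4 + 515/301·R5.
Reading off the reduced rows gives x = 1, y = -3, z = 5, u = 6, v = 5.

x = 1, y = -3, z = 5, u = 6, v = 5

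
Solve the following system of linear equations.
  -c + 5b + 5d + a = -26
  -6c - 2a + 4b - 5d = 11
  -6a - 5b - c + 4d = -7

infinitely many solutions

Row-reduce:
R2 ← R2 + 2·R1.
R3 ← R3 + 6·R1.
R2 ← R2 / (14).
R1 ← R1 − 5·R2.
R3 ← R3 − 25·R2.
R3 ← R3 / (51/7).
R1 ← R1 − 13/7·R3.
R2 ← R2 + 4/7·R3.
Rank is 3 with 4 unknowns, leaving d free.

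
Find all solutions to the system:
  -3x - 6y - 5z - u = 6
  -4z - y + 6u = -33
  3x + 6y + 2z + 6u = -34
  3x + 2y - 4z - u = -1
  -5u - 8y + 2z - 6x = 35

Row-reduce the augmented matrix:
R1 ← R1 / (-3).
R3 ← R3 − 3·R1.
R4 ← R4 − 3·R1.
R5 ← R5 + 6·R1.
R2 ← R2 / (-1).
R1 ← R1 − 2·R2.
R4 ← R4 + 4·R2.
R5 ← R5 − 4·R2.
R3 ← R3 / (-3).
R1 ← R1 + 19/3·R3.
R2 ← R2 − 4·R3.
R4 ← R4 − 7·R3.
R5 ← R5 + 4·R3.
R4 ← R4 / (-43/3).
R1 ← R1 − 16/9·R4.
R2 ← R2 − 2/3·R4.
R3 ← R3 + 5/3·R4.
R5 ← R5 − 43/3·R4.
R5 reduces to 0 = 0, so the extra equation is consistent.
Reading off the reduced rows gives x = 0, y = -1, z = 1, u = -5.

x = 0, y = -1, z = 1, u = -5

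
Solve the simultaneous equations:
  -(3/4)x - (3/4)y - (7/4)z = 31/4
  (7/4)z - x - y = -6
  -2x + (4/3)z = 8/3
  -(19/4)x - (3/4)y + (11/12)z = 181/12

Row-reduce:
R1 ← R1 / (-3/4).
R2 ← R2 + 1·R1.
R3 ← R3 + 2·R1.
R4 ← R4 + 19/4·R1.
Swap R2 and R3.
R2 ← R2 / (2).
R1 ← R1 − 1·R2.
R4 ← R4 − 4·R2.
R3 ← R3 / (49/12).
R1 ← R1 + 2/3·R3.
R2 ← R2 − 3·R3.
Row 4 reduces to 0 = 2, a contradiction. The system is inconsistent.

no solution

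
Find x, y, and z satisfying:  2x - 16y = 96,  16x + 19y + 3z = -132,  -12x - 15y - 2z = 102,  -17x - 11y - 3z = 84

Row-reduce the augmented matrix:
R1 ← R1 / (2).
R2 ← R2 − 16·R1.
R3 ← R3 + 12·R1.
R4 ← R4 + 17·R1.
R2 ← R2 / (147).
R1 ← R1 + 8·R2.
R3 ← R3 + 111·R2.
R4 ← R4 + 147·R2.
R3 ← R3 / (13/49).
R1 ← R1 − 8/49·R3.
R2 ← R2 − 1/49·R3.
R4 reduces to 0 = 0, so the extra equation is consistent.
Reading off the reduced rows gives x = 0, y = -6, z = -6.

x = 0, y = -6, z = -6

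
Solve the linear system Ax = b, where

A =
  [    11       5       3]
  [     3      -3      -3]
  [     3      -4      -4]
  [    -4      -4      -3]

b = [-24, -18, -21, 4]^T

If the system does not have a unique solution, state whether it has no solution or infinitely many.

Row-reduce:
R1 ← R1 / (11).
R2 ← R2 − 3·R1.
R3 ← R3 − 3·R1.
R4 ← R4 + 4·R1.
R2 ← R2 / (-48/11).
R1 ← R1 − 5/11·R2.
R3 ← R3 + 59/11·R2.
R4 ← R4 + 24/11·R2.
R3 ← R3 / (-1/8).
R1 ← R1 + 1/8·R3.
R2 ← R2 − 7/8·R3.
Row 4 reduces to 0 = 1, a contradiction. The system is inconsistent.

no solution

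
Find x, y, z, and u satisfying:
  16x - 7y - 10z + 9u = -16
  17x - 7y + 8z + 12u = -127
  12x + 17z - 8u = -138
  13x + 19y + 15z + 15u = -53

Row-reduce the augmented matrix:
R1 ← R1 / (16).
R2 ← R2 − 17·R1.
R3 ← R3 − 12·R1.
R4 ← R4 − 13·R1.
R2 ← R2 / (7/16).
R1 ← R1 + 7/16·R2.
R3 ← R3 − 21/4·R2.
R4 ← R4 − 395/16·R2.
R3 ← R3 / (-199).
R1 ← R1 − 18·R3.
R2 ← R2 − 298/7·R3.
R4 ← R4 + 7195/7·R3.
R4 ← R4 / (135689/1393).
R1 ← R1 + 195/199·R4.
R2 ← R2 + 5351/1393·R4.
R3 ← R3 − 44/199·R4.
Reading off the reduced rows gives x = -3, y = 4, z = -6, u = 0.

x = -3, y = 4, z = -6, u = 0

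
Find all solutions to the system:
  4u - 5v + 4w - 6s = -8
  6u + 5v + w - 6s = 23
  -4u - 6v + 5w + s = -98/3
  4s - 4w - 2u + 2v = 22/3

Row-reduce the augmented matrix:
R1 ← R1 / (4).
R2 ← R2 − 6·R1.
R3 ← R3 + 4·R1.
R4 ← R4 + 2·R1.
R2 ← R2 / (25/2).
R1 ← R1 + 5/4·R2.
R3 ← R3 + 11·R2.
R4 ← R4 + 1/2·R2.
R3 ← R3 / (23/5).
R1 ← R1 − 1/2·R3.
R2 ← R2 + 2/5·R3.
R4 ← R4 + 11/5·R3.
R4 ← R4 / (-1/115).
R1 ← R1 + 217/230·R4.
R2 ← R2 − 4/115·R4.
R3 ← R3 + 59/115·R4.
Reading off the reduced rows gives u = 1, v = 2, w = -3, s = -5/3.

u = 1, v = 2, w = -3, s = -5/3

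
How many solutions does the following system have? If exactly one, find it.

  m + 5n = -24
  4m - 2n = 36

Row-reduce the augmented matrix:
R2 ← R2 − 4·R1.
R2 ← R2 / (-22).
R1 ← R1 − 5·R2.
Reading off the reduced rows gives m = 6, n = -6.

m = 6, n = -6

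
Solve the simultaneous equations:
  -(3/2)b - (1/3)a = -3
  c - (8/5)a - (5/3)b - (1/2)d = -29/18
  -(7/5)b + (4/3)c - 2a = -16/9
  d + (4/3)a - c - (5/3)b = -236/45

Row-reduce the augmented matrix:
R1 ← R1 / (-1/3).
R2 ← R2 + 8/5·R1.
R3 ← R3 + 2·R1.
R4 ← R4 − 4/3·R1.
R2 ← R2 / (83/15).
R1 ← R1 − 9/2·R2.
R3 ← R3 − 38/5·R2.
R4 ← R4 + 23/3·R2.
R3 ← R3 / (-10/249).
R1 ← R1 + 135/166·R3.
R2 ← R2 − 15/83·R3.
R4 ← R4 − 32/83·R3.
R4 ← R4 / (69/10).
R1 ← R1 + 27/2·R4.
R2 ← R2 − 3·R4.
R3 ← R3 + 171/10·R4.
Reading off the reduced rows gives a = 3/2, b = 5/3, c = 8/3, d = -9/5.

a = 3/2, b = 5/3, c = 8/3, d = -9/5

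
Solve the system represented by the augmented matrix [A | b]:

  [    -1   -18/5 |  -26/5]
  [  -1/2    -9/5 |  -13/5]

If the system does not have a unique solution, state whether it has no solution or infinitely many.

infinitely many solutions

Row-reduce:
R1 ← R1 / (-1).
R2 ← R2 + 1/2·R1.
Rank is 1 with 2 unknowns, leaving x_2 free.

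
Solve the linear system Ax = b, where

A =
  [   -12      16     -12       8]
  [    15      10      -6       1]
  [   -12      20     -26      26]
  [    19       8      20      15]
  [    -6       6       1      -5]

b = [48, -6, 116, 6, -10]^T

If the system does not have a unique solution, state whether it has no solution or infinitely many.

x_1 = -1, x_2 = 0, x_3 = -1, x_4 = 3

Row-reduce the augmented matrix:
R1 ← R1 / (-12).
R2 ← R2 − 15·R1.
R3 ← R3 + 12·R1.
R4 ← R4 − 19·R1.
R5 ← R5 + 6·R1.
R2 ← R2 / (30).
R1 ← R1 + 4/3·R2.
R3 ← R3 − 4·R2.
R4 ← R4 − 100/3·R2.
R5 ← R5 + 2·R2.
R3 ← R3 / (-56/5).
R1 ← R1 − 1/15·R3.
R2 ← R2 + 7/10·R3.
R4 ← R4 − 73/3·R3.
R5 ← R5 − 28/5·R3.
R4 ← R4 / (3236/63).
R1 ← R1 + 5/63·R4.
R2 ← R2 + 2/3·R4.
R3 ← R3 + 31/21·R4.
R5 reduces to 0 = 0, so the extra equation is consistent.
Reading off the reduced rows gives x_1 = -1, x_2 = 0, x_3 = -1, x_4 = 3.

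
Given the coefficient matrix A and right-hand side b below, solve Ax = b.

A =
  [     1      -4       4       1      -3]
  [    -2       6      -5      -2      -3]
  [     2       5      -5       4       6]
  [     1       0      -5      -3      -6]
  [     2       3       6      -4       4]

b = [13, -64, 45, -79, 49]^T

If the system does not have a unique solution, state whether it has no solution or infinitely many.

Row-reduce the augmented matrix:
R2 ← R2 + 2·R1.
R3 ← R3 − 2·R1.
R4 ← R4 − 1·R1.
R5 ← R5 − 2·R1.
R2 ← R2 / (-2).
R1 ← R1 + 4·R2.
R3 ← R3 − 13·R2.
R4 ← R4 − 4·R2.
R5 ← R5 − 11·R2.
R3 ← R3 / (13/2).
R1 ← R1 + 2·R3.
R2 ← R2 + 3/2·R3.
R4 ← R4 + 3·R3.
R5 ← R5 − 29/2·R3.
R4 ← R4 / (-40/13).
R1 ← R1 − 21/13·R4.
R2 ← R2 − 6/13·R4.
R3 ← R3 − 4/13·R4.
R5 ← R5 + 136/13·R4.
R5 ← R5 / (1043/5).
R1 ← R1 + 108/5·R5.
R2 ← R2 + 63/5·R5.
R3 ← R3 + 57/5·R5.
R4 ← R4 − 69/5·R5.
Reading off the reduced rows gives x_1 = 5, x_2 = 1, x_3 = 6, x_4 = 6, x_5 = 6.

x_1 = 5, x_2 = 1, x_3 = 6, x_4 = 6, x_5 = 6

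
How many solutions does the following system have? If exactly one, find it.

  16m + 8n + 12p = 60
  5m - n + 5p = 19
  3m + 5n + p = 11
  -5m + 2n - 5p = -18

Row-reduce the augmented matrix:
R1 ← R1 / (16).
R2 ← R2 − 5·R1.
R3 ← R3 − 3·R1.
R4 ← R4 + 5·R1.
R2 ← R2 / (-7/2).
R1 ← R1 − 1/2·R2.
R3 ← R3 − 7/2·R2.
R4 ← R4 − 9/2·R2.
Swap R3 and R4.
R3 ← R3 / (5/14).
R1 ← R1 − 13/14·R3.
R2 ← R2 + 5/14·R3.
R4 reduces to 0 = 0, so the extra equation is consistent.
Reading off the reduced rows gives m = 1, n = 1, p = 3.

m = 1, n = 1, p = 3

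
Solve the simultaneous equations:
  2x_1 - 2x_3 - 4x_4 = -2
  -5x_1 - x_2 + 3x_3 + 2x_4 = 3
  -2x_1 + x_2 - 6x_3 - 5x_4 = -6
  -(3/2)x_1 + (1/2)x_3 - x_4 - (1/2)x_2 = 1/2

infinitely many solutions

Row-reduce:
R1 ← R1 / (2).
R2 ← R2 + 5·R1.
R3 ← R3 + 2·R1.
R4 ← R4 + 3/2·R1.
R2 ← R2 / (-1).
R3 ← R3 − 1·R2.
R4 ← R4 + 1/2·R2.
R3 ← R3 / (-10).
R1 ← R1 + 1·R3.
R2 ← R2 − 2·R3.
Rank is 3 with 4 unknowns, leaving x_4 free.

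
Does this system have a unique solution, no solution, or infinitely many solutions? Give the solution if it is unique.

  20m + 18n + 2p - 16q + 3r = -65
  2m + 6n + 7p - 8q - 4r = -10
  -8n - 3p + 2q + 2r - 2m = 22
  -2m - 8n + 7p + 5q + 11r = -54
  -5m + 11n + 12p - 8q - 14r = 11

m = -3, n = -2, p = -4, q = -3, r = -3

Row-reduce the augmented matrix:
R1 ← R1 / (20).
R2 ← R2 − 2·R1.
R3 ← R3 + 2·R1.
R4 ← R4 + 2·R1.
R5 ← R5 + 5·R1.
R2 ← R2 / (21/5).
R1 ← R1 − 9/10·R2.
R3 ← R3 + 31/5·R2.
R4 ← R4 + 31/5·R2.
R5 ← R5 − 31/2·R2.
R3 ← R3 / (152/21).
R1 ← R1 + 19/14·R3.
R2 ← R2 − 34/21·R3.
R4 ← R4 − 362/21·R3.
R5 ← R5 + 529/42·R3.
R4 ← R4 / (31/2).
R1 ← R1 + 9/8·R4.
R2 ← R2 − 1/2·R4.
R3 ← R3 + 5/4·R4.
R5 ← R5 + 33/8·R4.
R5 ← R5 / (-2549/4712).
R1 ← R1 − 6463/4712·R5.
R2 ← R2 + 347/589·R5.
R3 ← R3 − 1455/2356·R5.
R4 ← R4 − 1109/1178·R5.
Reading off the reduced rows gives m = -3, n = -2, p = -4, q = -3, r = -3.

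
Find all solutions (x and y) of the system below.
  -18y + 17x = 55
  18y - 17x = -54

no solution

Row-reduce:
R1 ← R1 / (17).
R2 ← R2 + 17·R1.
Row 2 reduces to 0 = 1, a contradiction. The system is inconsistent.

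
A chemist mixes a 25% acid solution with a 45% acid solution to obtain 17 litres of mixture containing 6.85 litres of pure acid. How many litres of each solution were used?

litres of solution A: 4, litres of solution B: 13

Let a = litres of solution A, b = litres of solution B.
  a + b = 17
  (1/4)a + (9/20)b = 137/20
From equation 1: a = 17 − b.
Substitute into equation 2 and solve: b = 13.
Then a = 4.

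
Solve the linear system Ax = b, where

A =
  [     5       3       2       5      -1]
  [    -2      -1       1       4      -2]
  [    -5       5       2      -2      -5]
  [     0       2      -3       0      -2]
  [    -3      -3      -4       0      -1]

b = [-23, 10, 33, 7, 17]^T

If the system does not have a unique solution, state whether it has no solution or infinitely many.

Row-reduce the augmented matrix:
R1 ← R1 / (5).
R2 ← R2 + 2·R1.
R3 ← R3 + 5·R1.
R5 ← R5 + 3·R1.
R2 ← R2 / (1/5).
R1 ← R1 − 3/5·R2.
R3 ← R3 − 8·R2.
R4 ← R4 − 2·R2.
R5 ← R5 + 6/5·R2.
R3 ← R3 / (-68).
R1 ← R1 + 5·R3.
R2 ← R2 − 9·R3.
R4 ← R4 + 21·R3.
R5 ← R5 − 8·R3.
R4 ← R4 / (897/68).
R1 ← R1 − 29/68·R4.
R2 ← R2 + 93/68·R4.
R3 ← R3 − 237/68·R4.
R5 ← R5 − 189/17·R4.
R5 ← R5 / (-158/299).
R1 ← R1 − 511/897·R5.
R2 ← R2 + 206/299·R5.
R3 ← R3 − 62/299·R5.
R4 ← R4 + 394/897·R5.
Reading off the reduced rows gives x_1 = -5, x_2 = 1, x_3 = -1, x_4 = 0, x_5 = -1.

x_1 = -5, x_2 = 1, x_3 = -1, x_4 = 0, x_5 = -1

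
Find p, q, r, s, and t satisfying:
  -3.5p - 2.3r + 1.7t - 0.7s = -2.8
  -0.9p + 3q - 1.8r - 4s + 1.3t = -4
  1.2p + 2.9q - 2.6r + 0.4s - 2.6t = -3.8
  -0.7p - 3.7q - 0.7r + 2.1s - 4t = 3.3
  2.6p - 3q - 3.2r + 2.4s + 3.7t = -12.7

Row-reduce the augmented matrix:
R1 ← R1 / (-7/2).
R2 ← R2 + 9/10·R1.
R3 ← R3 − 6/5·R1.
R4 ← R4 + 7/10·R1.
R5 ← R5 − 13/5·R1.
R2 ← R2 / (3).
R3 ← R3 − 29/10·R2.
R4 ← R4 + 37/10·R2.
R5 ← R5 + 3·R2.
R3 ← R3 / (-7771/3500).
R1 ← R1 − 23/35·R3.
R2 ← R2 + 141/350·R3.
R4 ← R4 + 6057/3500·R3.
R5 ← R5 + 2141/350·R3.
R4 ← R4 / (-127621/23313).
R1 ← R1 − 31246/23313·R4.
R2 ← R2 + 45982/23313·R4.
R3 ← R3 + 40453/23313·R4.
R5 ← R5 + 292684/23313·R4.
R5 ← R5 / (20543371/1276210).
R1 ← R1 + 1013006/638105·R5.
R2 ← R2 − 755847/638105·R5.
R3 ← R3 − 2065031/1276210·R5.
R4 ← R4 − 245591/1276210·R5.
Reading off the reduced rows gives p = -1, q = 0, r = 2, s = 0, t = -1.

p = -1, q = 0, r = 2, s = 0, t = -1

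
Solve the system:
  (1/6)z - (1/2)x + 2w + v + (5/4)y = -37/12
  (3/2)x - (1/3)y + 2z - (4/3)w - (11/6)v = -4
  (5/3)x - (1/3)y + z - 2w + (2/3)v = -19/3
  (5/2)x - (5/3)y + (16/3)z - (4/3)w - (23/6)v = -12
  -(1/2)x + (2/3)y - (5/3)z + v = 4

Row-reduce:
R1 ← R1 / (-1/2).
R2 ← R2 − 3/2·R1.
R3 ← R3 − 5/3·R1.
R4 ← R4 − 5/2·R1.
R5 ← R5 + 1/2·R1.
R2 ← R2 / (41/12).
R1 ← R1 + 5/2·R2.
R3 ← R3 − 23/6·R2.
R4 ← R4 − 55/12·R2.
R5 ← R5 + 7/12·R2.
R3 ← R3 / (-461/369).
R1 ← R1 − 184/123·R3.
R2 ← R2 − 30/41·R3.
R4 ← R4 − 346/123·R3.
R5 ← R5 + 173/123·R3.
R4 ← R4 / (1556/1383).
R1 ← R1 + 584/461·R4.
R2 ← R2 − 476/461·R4.
R3 ← R3 − 210/461·R4.
R5 ← R5 + 778/1383·R4.
Rank is 4 with 5 unknowns, leaving v free.

infinitely many solutions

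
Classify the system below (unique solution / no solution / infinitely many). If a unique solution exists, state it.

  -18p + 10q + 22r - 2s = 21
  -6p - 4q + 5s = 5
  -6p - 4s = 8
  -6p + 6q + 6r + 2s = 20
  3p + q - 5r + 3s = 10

no solution

Row-reduce:
R1 ← R1 / (-18).
R2 ← R2 + 6·R1.
R3 ← R3 + 6·R1.
R4 ← R4 + 6·R1.
R5 ← R5 − 3·R1.
R2 ← R2 / (-22/3).
R1 ← R1 + 5/9·R2.
R3 ← R3 + 10/3·R2.
R4 ← R4 − 8/3·R2.
R5 ← R5 − 8/3·R2.
R3 ← R3 / (-4).
R1 ← R1 + 2/3·R3.
R2 ← R2 − 1·R3.
R4 ← R4 + 4·R3.
R5 ← R5 + 4·R3.
R4 ← R4 / (117/11).
R1 ← R1 − 2/3·R4.
R2 ← R2 + 9/4·R4.
R3 ← R3 − 65/44·R4.
R5 ← R5 − 117/11·R4.
Row 5 reduces to 0 = 1/2, a contradiction. The system is inconsistent.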